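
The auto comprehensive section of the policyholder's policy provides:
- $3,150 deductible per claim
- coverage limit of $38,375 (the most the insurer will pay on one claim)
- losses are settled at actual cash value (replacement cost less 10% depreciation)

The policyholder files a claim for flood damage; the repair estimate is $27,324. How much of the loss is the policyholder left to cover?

Actual cash value after 10% depreciation: $27,324 × 90% = $24,591.60.
Subtract the deductible: $24,591.60 − $3,150 = $21,441.60.
That's under the $38,375 cap, so the insurer reimburses the full $21,441.60.
Out of pocket: $27,324 − $21,441.60 = $5,882.40.

$5,882.40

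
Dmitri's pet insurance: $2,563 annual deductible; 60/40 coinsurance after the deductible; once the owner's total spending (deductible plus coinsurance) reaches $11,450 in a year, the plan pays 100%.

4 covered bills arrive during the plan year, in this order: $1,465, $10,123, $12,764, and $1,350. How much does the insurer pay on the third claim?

$7,658.40

Bill 1, $1,465: fully absorbed by the deductible. Cost to owner: $1,465. OOP to date $1,465. Plan pays $1,465 − $1,465 = $0.
Bill 2, $10,123: deductible takes $1,098, $9,025 remains; owner's 40% is $3,610. Owner owes $4,708 (running OOP $6,173). Insurer: $10,123 − $4,708 = $5,415.
Bill 3, $12,764: deductible already satisfied, so owner's share is 40% × $12,764 = $5,105.60. Owner owes $5,105.60 (running OOP $11,278.60). Insurer: $12,764 − $5,105.60 = $7,658.40.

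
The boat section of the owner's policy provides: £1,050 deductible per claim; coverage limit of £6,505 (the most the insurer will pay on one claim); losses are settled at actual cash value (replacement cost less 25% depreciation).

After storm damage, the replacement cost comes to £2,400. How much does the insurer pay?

Actual cash value after 25% depreciation: £2,400 × 75% = £1,800.
Subtract the deductible: £1,800 − £1,050 = £750.
£750 ≤ £6,505, so the limit doesn't bind; insurer pays £750.

£750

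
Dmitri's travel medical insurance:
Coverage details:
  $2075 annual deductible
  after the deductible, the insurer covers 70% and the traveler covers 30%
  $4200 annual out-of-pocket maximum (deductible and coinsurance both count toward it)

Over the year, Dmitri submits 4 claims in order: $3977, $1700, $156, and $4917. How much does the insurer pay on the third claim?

Claim 1 ($3977): $2075 finishes the deductible; $1902 goes to coinsurance; coinsurance $1902 × 30% = $570.60. Traveler owes $2645.60 (running OOP $2645.60). Plan pays $3977 − $2645.60 = $1331.40.
Claim 2 ($1700): deductible already satisfied, so traveler's share is 30% × $1700 = $510. Traveler owes $510 (running OOP $3155.60). Insurer: $1700 − $510 = $1190.
Claim 3 ($156): 30% coinsurance on $156 = $46.80. Traveler pays $46.80; OOP now $3202.40. Plan pays $156 − $46.80 = $109.20.

$109.20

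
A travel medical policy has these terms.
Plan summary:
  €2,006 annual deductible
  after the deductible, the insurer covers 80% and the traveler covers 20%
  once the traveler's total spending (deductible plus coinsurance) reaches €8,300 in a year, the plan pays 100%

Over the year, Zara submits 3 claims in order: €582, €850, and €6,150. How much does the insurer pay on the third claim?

Claim 1 (€582): all of it applies to the deductible. Cost to traveler: €582. OOP to date €582. Insurer: €582 − €582 = €0.
Claim 2 (€850): fully absorbed by the deductible. Cost to traveler: €850. OOP to date €1,432. Plan pays €850 − €850 = €0.
Claim 3 (€6,150): €574 to deductible, leaving €5,576; traveler's 20% is €1,115.20. Traveler pays €1,689.20; OOP now €3,121.20. Plan pays €6,150 − €1,689.20 = €4,460.80.

€4,460.80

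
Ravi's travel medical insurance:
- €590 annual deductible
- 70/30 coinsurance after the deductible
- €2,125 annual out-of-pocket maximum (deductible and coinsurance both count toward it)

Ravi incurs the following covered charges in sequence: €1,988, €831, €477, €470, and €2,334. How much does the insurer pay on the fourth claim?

Bill 1, €1,988: €590 to deductible, leaving €1,398; coinsurance €1,398 × 30% = €419.40. Traveler owes €1,009.40 (running OOP €1,009.40). Insurer: €1,988 − €1,009.40 = €978.60.
Bill 2, €831: deductible already satisfied, so traveler's share is 30% × €831 = €249.30. Traveler owes €249.30 (running OOP €1,258.70). Insurer: €831 − €249.30 = €581.70.
Bill 3, €477: deductible already satisfied, so traveler's share is 30% × €477 = €143.10. Traveler owes €143.10 (running OOP €1,401.80). Plan pays €477 − €143.10 = €333.90.
Bill 4, €470: deductible already satisfied, so traveler's share is 30% × €470 = €141. Traveler pays €141; OOP now €1,542.80. Plan pays €470 − €141 = €329.

€329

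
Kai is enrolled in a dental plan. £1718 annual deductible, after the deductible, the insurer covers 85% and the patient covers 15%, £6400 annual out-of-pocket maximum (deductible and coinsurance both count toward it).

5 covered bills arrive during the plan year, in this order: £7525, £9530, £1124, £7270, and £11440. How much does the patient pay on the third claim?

Bill 1, £7525: £1718 to deductible, leaving £5807; patient's 15% is £871.05. Cost to patient: £2589.05. OOP to date £2589.05.
Bill 2, £9530: deductible already satisfied, so patient's share is 15% × £9530 = £1429.50. Patient owes £1429.50 (running OOP £4018.55).
Bill 3, £1124: deductible already satisfied, so patient's share is 15% × £1124 = £168.60. Patient pays £168.60; OOP now £4187.15.

£168.60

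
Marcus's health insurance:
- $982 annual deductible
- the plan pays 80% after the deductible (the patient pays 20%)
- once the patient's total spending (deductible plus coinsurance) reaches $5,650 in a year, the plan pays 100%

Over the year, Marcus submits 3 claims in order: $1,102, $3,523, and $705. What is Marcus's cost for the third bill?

$141

Bill 1, $1,102: $982 finishes the deductible; $120 goes to coinsurance; patient's 20% is $24. Patient owes $1,006 (running OOP $1,006).
Bill 2, $3,523: deductible met; 20% of $3,523 = $704.60. Patient pays $704.60; OOP now $1,710.60.
Bill 3, $705: deductible met; 20% of $705 = $141. Patient pays $141; OOP now $1,851.60.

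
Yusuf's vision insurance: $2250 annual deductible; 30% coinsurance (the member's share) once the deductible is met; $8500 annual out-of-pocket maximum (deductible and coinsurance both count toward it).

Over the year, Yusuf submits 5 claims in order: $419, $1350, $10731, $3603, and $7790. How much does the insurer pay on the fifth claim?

$5695.90

Claim 1 — $419: all of it applies to the deductible. Member pays $419; OOP now $419. Insurer: $419 − $419 = $0.
Claim 2 — $1350: fully absorbed by the deductible. Member owes $1350 (running OOP $1769). Insurer: $1350 − $1350 = $0.
Claim 3 — $10731: deductible takes $481, $10250 remains; coinsurance $10250 × 30% = $3075. Cost to member: $3556. OOP to date $5325. Insurer: $10731 − $3556 = $7175.
Claim 4 — $3603: 30% coinsurance on $3603 = $1080.90. Member pays $1080.90; OOP now $6405.90. Plan pays $3603 − $1080.90 = $2522.10.
Claim 5 — $7790: deductible already satisfied, so member's share is 30% × $7790 = $2337. Adding that to $6405.90 gives $8742.90, past the $8500 cap; member pays only $8500 − $6405.90 = $2094.10. Plan pays $7790 − $2094.10 = $5695.90.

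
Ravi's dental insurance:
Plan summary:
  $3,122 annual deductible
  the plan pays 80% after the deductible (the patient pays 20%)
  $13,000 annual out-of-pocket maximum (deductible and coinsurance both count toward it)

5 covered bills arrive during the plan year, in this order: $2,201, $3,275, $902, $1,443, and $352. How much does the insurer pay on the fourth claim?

Claim 1 ($2,201): all of it applies to the deductible. Patient owes $2,201 (running OOP $2,201). Insurer: $2,201 − $2,201 = $0.
Claim 2 ($3,275): $921 finishes the deductible; $2,354 goes to coinsurance; patient's 20% is $470.80. Cost to patient: $1,391.80. OOP to date $3,592.80. Insurer: $3,275 − $1,391.80 = $1,883.20.
Claim 3 ($902): 20% coinsurance on $902 = $180.40. Patient pays $180.40; OOP now $3,773.20. Plan pays $902 − $180.40 = $721.60.
Claim 4 ($1,443): deductible already satisfied, so patient's share is 20% × $1,443 = $288.60. Patient owes $288.60 (running OOP $4,061.80). Plan pays $1,443 − $288.60 = $1,154.40.

$1,154.40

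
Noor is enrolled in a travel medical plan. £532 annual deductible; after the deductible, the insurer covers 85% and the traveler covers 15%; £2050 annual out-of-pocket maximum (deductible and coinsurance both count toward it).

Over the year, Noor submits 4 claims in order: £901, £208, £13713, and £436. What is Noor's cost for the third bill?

£1431.45

Claim 1 — £901: £532 to deductible, leaving £369; 15% of £369 = £55.35. Traveler pays £587.35; OOP now £587.35.
Claim 2 — £208: deductible met; 15% of £208 = £31.20. Traveler pays £31.20; OOP now £618.55.
Claim 3 — £13713: deductible met; 15% of £13713 = £2056.95. That would push OOP to £2675.50, over the £2050 cap, so traveler pays £2050 − £618.55 = £1431.45.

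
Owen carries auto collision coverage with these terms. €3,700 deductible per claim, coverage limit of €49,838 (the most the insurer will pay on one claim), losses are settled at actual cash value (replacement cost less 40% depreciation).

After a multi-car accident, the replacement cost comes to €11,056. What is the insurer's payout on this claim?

€2,933.60

Actual cash value after 40% depreciation: €11,056 × 60% = €6,633.60.
After the deductible, €6,633.60 − €3,700 = €2,933.60 remains.
€2,933.60 ≤ €49,838, so the limit doesn't bind; insurer pays €2,933.60.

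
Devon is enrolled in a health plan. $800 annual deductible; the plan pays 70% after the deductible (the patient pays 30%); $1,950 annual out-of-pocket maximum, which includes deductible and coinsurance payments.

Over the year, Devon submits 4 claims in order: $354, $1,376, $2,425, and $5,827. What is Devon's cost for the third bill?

Claim 1 — $354: all of it applies to the deductible. Cost to patient: $354. OOP to date $354.
Claim 2 — $1,376: $446 to deductible, leaving $930; 30% of $930 = $279. Patient pays $725; OOP now $1,079.
Claim 3 — $2,425: deductible met; 30% of $2,425 = $727.50. Cost to patient: $727.50. OOP to date $1,806.50.

$727.50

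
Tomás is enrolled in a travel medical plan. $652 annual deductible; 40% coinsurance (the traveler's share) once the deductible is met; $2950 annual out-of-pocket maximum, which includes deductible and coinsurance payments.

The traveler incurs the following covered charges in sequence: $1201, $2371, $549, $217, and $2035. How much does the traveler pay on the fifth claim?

Bill 1, $1201: $652 finishes the deductible; $549 goes to coinsurance; traveler's 40% is $219.60. Traveler pays $871.60; OOP now $871.60.
Bill 2, $2371: deductible met; 40% of $2371 = $948.40. Traveler pays $948.40; OOP now $1820.
Bill 3, $549: deductible already satisfied, so traveler's share is 40% × $549 = $219.60. Traveler pays $219.60; OOP now $2039.60.
Bill 4, $217: 40% coinsurance on $217 = $86.80. Cost to traveler: $86.80. OOP to date $2126.40.
Bill 5, $2035: 40% coinsurance on $2035 = $814. Cost to traveler: $814. OOP to date $2940.40.

$814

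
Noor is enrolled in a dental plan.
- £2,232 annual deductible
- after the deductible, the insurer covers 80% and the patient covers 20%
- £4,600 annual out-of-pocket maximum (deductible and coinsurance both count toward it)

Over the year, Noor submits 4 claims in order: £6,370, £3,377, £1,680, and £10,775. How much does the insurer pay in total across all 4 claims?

#1 (£6,370): £2,232 to deductible, leaving £4,138; coinsurance £4,138 × 20% = £827.60. Patient owes £3,059.60 (running OOP £3,059.60). Insurer: £6,370 − £3,059.60 = £3,310.40.
#2 (£3,377): 20% coinsurance on £3,377 = £675.40. Patient owes £675.40 (running OOP £3,735). Insurer: £3,377 − £675.40 = £2,701.60.
#3 (£1,680): 20% coinsurance on £1,680 = £336. Patient pays £336; OOP now £4,071. Plan pays £1,680 − £336 = £1,344.
#4 (£10,775): 20% coinsurance on £10,775 = £2,155. Adding that to £4,071 gives £6,226, past the £4,600 cap; patient pays only £4,600 − £4,071 = £529. Plan pays £10,775 − £529 = £10,246.
Insurer total: £3,310.40 + £2,701.60 + £1,344 + £10,246 = £17,602.

£17,602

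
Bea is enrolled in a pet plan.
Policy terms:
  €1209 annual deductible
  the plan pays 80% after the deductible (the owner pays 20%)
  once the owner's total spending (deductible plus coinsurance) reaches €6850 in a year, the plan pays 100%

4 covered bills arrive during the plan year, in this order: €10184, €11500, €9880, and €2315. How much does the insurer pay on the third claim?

Claim 1 (€10184): €1209 to deductible, leaving €8975; 20% of €8975 = €1795. Owner owes €3004 (running OOP €3004). Insurer: €10184 − €3004 = €7180.
Claim 2 (€11500): deductible already satisfied, so owner's share is 20% × €11500 = €2300. Owner owes €2300 (running OOP €5304). Insurer: €11500 − €2300 = €9200.
Claim 3 (€9880): deductible met; 20% of €9880 = €1976. That would push OOP to €7280, over the €6850 cap, so owner pays €6850 − €5304 = €1546. Insurer: €9880 − €1546 = €8334.

€8334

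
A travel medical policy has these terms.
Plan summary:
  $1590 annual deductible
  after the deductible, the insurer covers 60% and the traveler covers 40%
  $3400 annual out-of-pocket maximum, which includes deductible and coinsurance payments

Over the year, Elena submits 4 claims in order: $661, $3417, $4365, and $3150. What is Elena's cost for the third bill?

$814.80

Claim 1 ($661): all of it applies to the deductible. Cost to traveler: $661. OOP to date $661.
Claim 2 ($3417): $929 to deductible, leaving $2488; traveler's 40% is $995.20. Traveler pays $1924.20; OOP now $2585.20.
Claim 3 ($4365): deductible met; 40% of $4365 = $1746. Adding that to $2585.20 gives $4331.20, past the $3400 cap; traveler pays only $3400 − $2585.20 = $814.80.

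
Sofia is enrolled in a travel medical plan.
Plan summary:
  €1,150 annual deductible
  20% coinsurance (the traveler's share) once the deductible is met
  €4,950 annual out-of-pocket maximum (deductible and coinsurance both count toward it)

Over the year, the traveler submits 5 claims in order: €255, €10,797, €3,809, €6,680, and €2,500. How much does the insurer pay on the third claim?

€3,047.20

Claim 1 — €255: all of it applies to the deductible. Cost to traveler: €255. OOP to date €255. Insurer: €255 − €255 = €0.
Claim 2 — €10,797: €895 to deductible, leaving €9,902; 20% of €9,902 = €1,980.40. Traveler pays €2,875.40; OOP now €3,130.40. Plan pays €10,797 − €2,875.40 = €7,921.60.
Claim 3 — €3,809: deductible already satisfied, so traveler's share is 20% × €3,809 = €761.80. Traveler pays €761.80; OOP now €3,892.20. Plan pays €3,809 − €761.80 = €3,047.20.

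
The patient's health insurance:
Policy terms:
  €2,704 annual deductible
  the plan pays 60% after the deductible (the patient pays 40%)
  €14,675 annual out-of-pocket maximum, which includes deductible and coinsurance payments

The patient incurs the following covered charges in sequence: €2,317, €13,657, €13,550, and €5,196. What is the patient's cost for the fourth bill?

€1,243

Claim 1 — €2,317: entire amount goes to the deductible. Cost to patient: €2,317. OOP to date €2,317.
Claim 2 — €13,657: €387 to deductible, leaving €13,270; patient's 40% is €5,308. Patient owes €5,695 (running OOP €8,012).
Claim 3 — €13,550: deductible met; 40% of €13,550 = €5,420. Cost to patient: €5,420. OOP to date €13,432.
Claim 4 — €5,196: deductible already satisfied, so patient's share is 40% × €5,196 = €2,078.40. Adding that to €13,432 gives €15,510.40, past the €14,675 cap; patient pays only €14,675 − €13,432 = €1,243.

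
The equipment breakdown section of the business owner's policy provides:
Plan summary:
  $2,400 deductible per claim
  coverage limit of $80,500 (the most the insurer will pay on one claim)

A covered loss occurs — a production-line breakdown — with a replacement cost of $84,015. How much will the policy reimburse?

$80,500

Subtract the deductible: $84,015 − $2,400 = $81,615.
The $80,500 per-incident cap binds; insurer pays $80,500.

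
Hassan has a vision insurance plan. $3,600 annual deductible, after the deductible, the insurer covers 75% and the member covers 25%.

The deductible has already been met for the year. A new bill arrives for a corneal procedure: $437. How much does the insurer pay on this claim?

$327.75

With the deductible met, the entire $437 is subject to coinsurance.
Member's 25% share of $437 is $109.25.
Insurer pays the balance: $437 − $109.25 = $327.75.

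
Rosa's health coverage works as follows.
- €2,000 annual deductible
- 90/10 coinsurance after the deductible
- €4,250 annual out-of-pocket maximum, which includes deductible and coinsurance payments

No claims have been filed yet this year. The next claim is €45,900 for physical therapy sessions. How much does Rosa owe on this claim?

€4,250

Deductible not yet touched, so the first €2,000 of the bill goes to the deductible.
The remaining €43,900 (= €45,900 − €2,000) moves to coinsurance.
10% of €43,900 = €4,390 falls to the patient.
So the patient owes €2,000 + €4,390 = €6,390 before any cap.
Adding €6,390 to the €0 already spent would give €6,390, which exceeds the €4,250 cap; the patient pays just €4,250 − €0 = €4,250.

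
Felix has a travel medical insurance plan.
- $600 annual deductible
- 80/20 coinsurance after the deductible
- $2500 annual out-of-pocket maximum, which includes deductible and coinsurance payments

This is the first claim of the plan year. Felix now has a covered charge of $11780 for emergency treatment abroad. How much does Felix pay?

$2500

The full $600 deductible is still open; $600 of this bill applies to it.
That leaves $11780 − $600 = $11180 for coinsurance.
Traveler's 20% share of $11180 is $2236.
So the traveler owes $600 + $2236 = $2836 before any cap.
Year-to-date out-of-pocket would reach $0 + $2836 = $2836, above the $2500 maximum, so the traveler pays only $2500 − $0 = $2500.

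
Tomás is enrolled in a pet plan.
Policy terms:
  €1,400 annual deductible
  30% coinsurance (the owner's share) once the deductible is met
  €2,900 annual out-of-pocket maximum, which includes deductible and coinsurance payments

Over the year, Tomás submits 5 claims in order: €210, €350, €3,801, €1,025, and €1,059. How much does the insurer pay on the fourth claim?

€717.50

Claim 1 — €210: entire amount goes to the deductible. Owner owes €210 (running OOP €210). Insurer: €210 − €210 = €0.
Claim 2 — €350: all of it applies to the deductible. Owner pays €350; OOP now €560. Insurer: €350 − €350 = €0.
Claim 3 — €3,801: €840 to deductible, leaving €2,961; coinsurance €2,961 × 30% = €888.30. Owner pays €1,728.30; OOP now €2,288.30. Insurer: €3,801 − €1,728.30 = €2,072.70.
Claim 4 — €1,025: deductible already satisfied, so owner's share is 30% × €1,025 = €307.50. Owner owes €307.50 (running OOP €2,595.80). Plan pays €1,025 − €307.50 = €717.50.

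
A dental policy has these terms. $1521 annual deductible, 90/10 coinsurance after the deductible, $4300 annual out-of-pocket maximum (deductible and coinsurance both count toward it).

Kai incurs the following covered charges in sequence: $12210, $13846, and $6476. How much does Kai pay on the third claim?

Claim 1 — $12210: $1521 finishes the deductible; $10689 goes to coinsurance; 10% of $10689 = $1068.90. Patient pays $2589.90; OOP now $2589.90.
Claim 2 — $13846: deductible already satisfied, so patient's share is 10% × $13846 = $1384.60. Cost to patient: $1384.60. OOP to date $3974.50.
Claim 3 — $6476: 10% coinsurance on $6476 = $647.60. Adding that to $3974.50 gives $4622.10, past the $4300 cap; patient pays only $4300 − $3974.50 = $325.50.

$325.50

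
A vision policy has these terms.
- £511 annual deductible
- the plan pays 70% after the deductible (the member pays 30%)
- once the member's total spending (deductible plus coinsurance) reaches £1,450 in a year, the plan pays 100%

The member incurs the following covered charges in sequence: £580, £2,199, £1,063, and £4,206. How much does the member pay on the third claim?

Claim 1 — £580: £511 to deductible, leaving £69; coinsurance £69 × 30% = £20.70. Member owes £531.70 (running OOP £531.70).
Claim 2 — £2,199: deductible already satisfied, so member's share is 30% × £2,199 = £659.70. Cost to member: £659.70. OOP to date £1,191.40.
Claim 3 — £1,063: deductible met; 30% of £1,063 = £318.90. That would push OOP to £1,510.30, over the £1,450 cap, so member pays £1,450 − £1,191.40 = £258.60.

£258.60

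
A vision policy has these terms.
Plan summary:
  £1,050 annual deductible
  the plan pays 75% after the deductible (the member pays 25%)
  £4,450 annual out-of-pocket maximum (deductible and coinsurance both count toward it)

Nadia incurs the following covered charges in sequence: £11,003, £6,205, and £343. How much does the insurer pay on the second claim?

Claim 1 — £11,003: £1,050 finishes the deductible; £9,953 goes to coinsurance; 25% of £9,953 = £2,488.25. Cost to member: £3,538.25. OOP to date £3,538.25. Insurer: £11,003 − £3,538.25 = £7,464.75.
Claim 2 — £6,205: deductible met; 25% of £6,205 = £1,551.25. OOP would hit £5,089.50 > £4,450, so the cap limits the member to £4,450 − £3,538.25 = £911.75. Plan pays £6,205 − £911.75 = £5,293.25.

£5,293.25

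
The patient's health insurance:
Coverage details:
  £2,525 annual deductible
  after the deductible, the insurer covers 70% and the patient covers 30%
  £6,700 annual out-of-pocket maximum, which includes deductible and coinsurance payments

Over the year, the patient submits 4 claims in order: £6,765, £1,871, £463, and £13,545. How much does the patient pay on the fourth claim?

£2,202.80

Claim 1 (£6,765): £2,525 to deductible, leaving £4,240; 30% of £4,240 = £1,272. Patient pays £3,797; OOP now £3,797.
Claim 2 (£1,871): 30% coinsurance on £1,871 = £561.30. Patient pays £561.30; OOP now £4,358.30.
Claim 3 (£463): 30% coinsurance on £463 = £138.90. Cost to patient: £138.90. OOP to date £4,497.20.
Claim 4 (£13,545): 30% coinsurance on £13,545 = £4,063.50. OOP would hit £8,560.70 > £6,700, so the cap limits the patient to £6,700 − £4,497.20 = £2,202.80.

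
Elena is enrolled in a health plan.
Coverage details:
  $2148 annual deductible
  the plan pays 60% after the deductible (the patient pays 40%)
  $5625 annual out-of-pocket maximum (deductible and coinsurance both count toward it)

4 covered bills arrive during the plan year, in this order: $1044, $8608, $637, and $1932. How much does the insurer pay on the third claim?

Bill 1, $1044: all of it applies to the deductible. Patient owes $1044 (running OOP $1044). Insurer: $1044 − $1044 = $0.
Bill 2, $8608: $1104 to deductible, leaving $7504; 40% of $7504 = $3001.60. Cost to patient: $4105.60. OOP to date $5149.60. Insurer: $8608 − $4105.60 = $4502.40.
Bill 3, $637: deductible met; 40% of $637 = $254.80. Cost to patient: $254.80. OOP to date $5404.40. Plan pays $637 − $254.80 = $382.20.

$382.20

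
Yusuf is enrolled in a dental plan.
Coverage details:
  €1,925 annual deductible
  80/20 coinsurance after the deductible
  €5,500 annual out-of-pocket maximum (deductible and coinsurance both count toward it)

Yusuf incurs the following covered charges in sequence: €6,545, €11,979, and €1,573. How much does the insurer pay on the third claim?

#1 (€6,545): €1,925 finishes the deductible; €4,620 goes to coinsurance; 20% of €4,620 = €924. Patient owes €2,849 (running OOP €2,849). Insurer: €6,545 − €2,849 = €3,696.
#2 (€11,979): deductible met; 20% of €11,979 = €2,395.80. Patient pays €2,395.80; OOP now €5,244.80. Insurer: €11,979 − €2,395.80 = €9,583.20.
#3 (€1,573): deductible met; 20% of €1,573 = €314.60. OOP would hit €5,559.40 > €5,500, so the cap limits the patient to €5,500 − €5,244.80 = €255.20. Insurer: €1,573 − €255.20 = €1,317.80.

€1,317.80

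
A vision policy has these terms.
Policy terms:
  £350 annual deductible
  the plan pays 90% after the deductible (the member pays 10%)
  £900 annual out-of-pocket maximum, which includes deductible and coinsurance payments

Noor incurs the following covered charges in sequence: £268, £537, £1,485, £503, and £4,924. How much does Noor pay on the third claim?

#1 (£268): fully absorbed by the deductible. Cost to member: £268. OOP to date £268.
#2 (£537): deductible takes £82, £455 remains; 10% of £455 = £45.50. Cost to member: £127.50. OOP to date £395.50.
#3 (£1,485): deductible already satisfied, so member's share is 10% × £1,485 = £148.50. Member owes £148.50 (running OOP £544).

£148.50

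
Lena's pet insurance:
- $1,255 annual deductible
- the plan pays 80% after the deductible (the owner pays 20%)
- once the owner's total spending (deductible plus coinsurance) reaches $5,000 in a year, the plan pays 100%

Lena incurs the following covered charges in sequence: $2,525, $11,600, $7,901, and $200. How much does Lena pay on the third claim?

Bill 1, $2,525: $1,255 finishes the deductible; $1,270 goes to coinsurance; owner's 20% is $254. Owner owes $1,509 (running OOP $1,509).
Bill 2, $11,600: deductible already satisfied, so owner's share is 20% × $11,600 = $2,320. Cost to owner: $2,320. OOP to date $3,829.
Bill 3, $7,901: deductible met; 20% of $7,901 = $1,580.20. That would push OOP to $5,409.20, over the $5,000 cap, so owner pays $5,000 − $3,829 = $1,171.

$1,171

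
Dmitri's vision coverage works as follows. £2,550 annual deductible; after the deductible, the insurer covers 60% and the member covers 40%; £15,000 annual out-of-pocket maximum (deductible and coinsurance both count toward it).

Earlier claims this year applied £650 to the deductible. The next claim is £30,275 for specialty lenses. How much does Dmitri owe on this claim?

£13,250

Remaining deductible: £2,550 − £650 = £1,900.
After the £1,900 deductible portion, £30,275 − £1,900 = £28,375 is subject to coinsurance.
40% of £28,375 = £11,350 falls to the member.
Member responsibility before any cap: £1,900 + £11,350 = £13,250.
Total out-of-pocket so far would be £650 + £13,250 = £13,900, below the £15,000 cap — no reduction.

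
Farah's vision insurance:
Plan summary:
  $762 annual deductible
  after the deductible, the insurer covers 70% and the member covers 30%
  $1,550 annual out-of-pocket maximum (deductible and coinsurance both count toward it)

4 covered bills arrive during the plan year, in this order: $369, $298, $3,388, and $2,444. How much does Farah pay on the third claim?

$883

Claim 1 — $369: fully absorbed by the deductible. Cost to member: $369. OOP to date $369.
Claim 2 — $298: entire amount goes to the deductible. Cost to member: $298. OOP to date $667.
Claim 3 — $3,388: $95 to deductible, leaving $3,293; 30% of $3,293 = $987.90. Claim cost before the cap: $95 + $987.90 = $1,082.90. OOP would hit $1,749.90 > $1,550, so the cap limits the member to $1,550 − $667 = $883.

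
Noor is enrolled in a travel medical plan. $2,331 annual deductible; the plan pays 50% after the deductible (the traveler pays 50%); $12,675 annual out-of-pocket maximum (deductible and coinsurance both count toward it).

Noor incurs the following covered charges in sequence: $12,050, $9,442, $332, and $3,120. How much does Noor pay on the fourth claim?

$597.50

Claim 1 ($12,050): $2,331 to deductible, leaving $9,719; coinsurance $9,719 × 50% = $4,859.50. Traveler owes $7,190.50 (running OOP $7,190.50).
Claim 2 ($9,442): deductible met; 50% of $9,442 = $4,721. Cost to traveler: $4,721. OOP to date $11,911.50.
Claim 3 ($332): deductible met; 50% of $332 = $166. Traveler owes $166 (running OOP $12,077.50).
Claim 4 ($3,120): 50% coinsurance on $3,120 = $1,560. That would push OOP to $13,637.50, over the $12,675 cap, so traveler pays $12,675 − $12,077.50 = $597.50.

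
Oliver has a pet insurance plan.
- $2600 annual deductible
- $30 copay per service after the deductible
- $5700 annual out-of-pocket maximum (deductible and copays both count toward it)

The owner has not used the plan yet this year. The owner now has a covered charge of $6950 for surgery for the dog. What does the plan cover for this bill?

Nothing has been paid toward the $2600 deductible, so the first $2600 of this charge is applied there.
After the $2600 deductible portion, $6950 − $2600 = $4350 is subject to the copay.
Copay on this service: $30.
That puts the owner's cost at $2600 + $30 = $2630 before any cap.
Total out-of-pocket so far would be $0 + $2630 = $2630, below the $5700 cap — no reduction.
Insurer pays the balance: $6950 − $2630 = $4320.

$4320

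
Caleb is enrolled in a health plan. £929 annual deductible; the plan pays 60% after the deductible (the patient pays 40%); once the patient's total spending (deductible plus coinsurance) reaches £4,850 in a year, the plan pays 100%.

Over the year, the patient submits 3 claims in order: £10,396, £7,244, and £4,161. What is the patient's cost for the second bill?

#1 (£10,396): £929 to deductible, leaving £9,467; patient's 40% is £3,786.80. Patient owes £4,715.80 (running OOP £4,715.80).
#2 (£7,244): deductible met; 40% of £7,244 = £2,897.60. OOP would hit £7,613.40 > £4,850, so the cap limits the patient to £4,850 − £4,715.80 = £134.20.

£134.20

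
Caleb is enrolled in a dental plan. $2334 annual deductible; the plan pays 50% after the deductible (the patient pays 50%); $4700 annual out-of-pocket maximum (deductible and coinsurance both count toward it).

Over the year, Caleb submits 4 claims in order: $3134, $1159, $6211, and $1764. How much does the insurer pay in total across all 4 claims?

$7568

Bill 1, $3134: deductible takes $2334, $800 remains; patient's 50% is $400. Patient pays $2734; OOP now $2734. Plan pays $3134 − $2734 = $400.
Bill 2, $1159: deductible met; 50% of $1159 = $579.50. Patient owes $579.50 (running OOP $3313.50). Plan pays $1159 − $579.50 = $579.50.
Bill 3, $6211: deductible already satisfied, so patient's share is 50% × $6211 = $3105.50. That would push OOP to $6419, over the $4700 cap, so patient pays $4700 − $3313.50 = $1386.50. Insurer: $6211 − $1386.50 = $4824.50.
Bill 4, $1764: deductible already satisfied, so patient's share is 50% × $1764 = $882. OOP would hit $5582 > $4700, so the cap limits the patient to $4700 − $4700 = $0. Insurer: $1764 − $0 = $1764.
Insurer total = bills − patient's total = $12268 − $4700 = $7568.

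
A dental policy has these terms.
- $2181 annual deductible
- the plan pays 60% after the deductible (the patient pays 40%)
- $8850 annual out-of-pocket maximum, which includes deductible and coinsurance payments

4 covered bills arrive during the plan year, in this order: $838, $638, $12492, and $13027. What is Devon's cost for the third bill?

Claim 1 ($838): fully absorbed by the deductible. Cost to patient: $838. OOP to date $838.
Claim 2 ($638): all of it applies to the deductible. Cost to patient: $638. OOP to date $1476.
Claim 3 ($12492): $705 to deductible, leaving $11787; patient's 40% is $4714.80. Patient owes $5419.80 (running OOP $6895.80).

$5419.80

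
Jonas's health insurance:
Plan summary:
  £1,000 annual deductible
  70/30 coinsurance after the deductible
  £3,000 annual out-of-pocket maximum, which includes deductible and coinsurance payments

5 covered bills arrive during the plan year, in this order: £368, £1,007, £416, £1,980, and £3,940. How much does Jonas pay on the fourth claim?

£594

#1 (£368): all of it applies to the deductible. Patient owes £368 (running OOP £368).
#2 (£1,007): £632 finishes the deductible; £375 goes to coinsurance; coinsurance £375 × 30% = £112.50. Patient pays £744.50; OOP now £1,112.50.
#3 (£416): deductible met; 30% of £416 = £124.80. Patient owes £124.80 (running OOP £1,237.30).
#4 (£1,980): 30% coinsurance on £1,980 = £594. Patient pays £594; OOP now £1,831.30.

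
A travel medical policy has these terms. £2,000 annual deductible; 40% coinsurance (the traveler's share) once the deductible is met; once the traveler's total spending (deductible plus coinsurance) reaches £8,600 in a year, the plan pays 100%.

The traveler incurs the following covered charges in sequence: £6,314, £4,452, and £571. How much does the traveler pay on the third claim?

£228.40

Claim 1 — £6,314: deductible takes £2,000, £4,314 remains; traveler's 40% is £1,725.60. Traveler owes £3,725.60 (running OOP £3,725.60).
Claim 2 — £4,452: deductible met; 40% of £4,452 = £1,780.80. Cost to traveler: £1,780.80. OOP to date £5,506.40.
Claim 3 — £571: deductible already satisfied, so traveler's share is 40% × £571 = £228.40. Cost to traveler: £228.40. OOP to date £5,734.80.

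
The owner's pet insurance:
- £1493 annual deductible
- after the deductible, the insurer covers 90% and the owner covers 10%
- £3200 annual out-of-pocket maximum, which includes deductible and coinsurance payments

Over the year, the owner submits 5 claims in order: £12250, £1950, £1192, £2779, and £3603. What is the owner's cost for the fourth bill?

£277.90

Claim 1 (£12250): £1493 finishes the deductible; £10757 goes to coinsurance; coinsurance £10757 × 10% = £1075.70. Cost to owner: £2568.70. OOP to date £2568.70.
Claim 2 (£1950): deductible met; 10% of £1950 = £195. Owner pays £195; OOP now £2763.70.
Claim 3 (£1192): deductible met; 10% of £1192 = £119.20. Owner pays £119.20; OOP now £2882.90.
Claim 4 (£2779): deductible already satisfied, so owner's share is 10% × £2779 = £277.90. Cost to owner: £277.90. OOP to date £3160.80.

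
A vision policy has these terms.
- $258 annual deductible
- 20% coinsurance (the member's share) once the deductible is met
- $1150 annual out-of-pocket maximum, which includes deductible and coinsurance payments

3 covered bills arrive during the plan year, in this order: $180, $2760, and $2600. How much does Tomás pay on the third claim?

Claim 1 — $180: entire amount goes to the deductible. Cost to member: $180. OOP to date $180.
Claim 2 — $2760: $78 finishes the deductible; $2682 goes to coinsurance; member's 20% is $536.40. Member owes $614.40 (running OOP $794.40).
Claim 3 — $2600: 20% coinsurance on $2600 = $520. Adding that to $794.40 gives $1314.40, past the $1150 cap; member pays only $1150 − $794.40 = $355.60.

$355.60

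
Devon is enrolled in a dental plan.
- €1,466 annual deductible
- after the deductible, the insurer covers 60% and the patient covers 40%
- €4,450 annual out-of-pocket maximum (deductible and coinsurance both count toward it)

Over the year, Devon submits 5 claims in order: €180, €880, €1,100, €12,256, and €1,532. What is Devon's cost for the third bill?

Bill 1, €180: fully absorbed by the deductible. Cost to patient: €180. OOP to date €180.
Bill 2, €880: all of it applies to the deductible. Cost to patient: €880. OOP to date €1,060.
Bill 3, €1,100: €406 to deductible, leaving €694; patient's 40% is €277.60. Patient owes €683.60 (running OOP €1,743.60).

€683.60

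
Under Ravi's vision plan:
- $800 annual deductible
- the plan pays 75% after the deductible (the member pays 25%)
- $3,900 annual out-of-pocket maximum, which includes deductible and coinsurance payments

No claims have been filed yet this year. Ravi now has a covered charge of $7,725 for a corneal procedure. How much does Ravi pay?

$2,531.25

Nothing has been paid toward the $800 deductible, so the first $800 of this charge is applied there.
The remaining $6,925 (= $7,725 − $800) moves to coinsurance.
Coinsurance: $6,925 × 25% = $1,731.25.
Member responsibility before any cap: $800 + $1,731.25 = $2,531.25.
Year-to-date out-of-pocket becomes $0 + $2,531.25 = $2,531.25, still under the $3,900 maximum, so no cap applies.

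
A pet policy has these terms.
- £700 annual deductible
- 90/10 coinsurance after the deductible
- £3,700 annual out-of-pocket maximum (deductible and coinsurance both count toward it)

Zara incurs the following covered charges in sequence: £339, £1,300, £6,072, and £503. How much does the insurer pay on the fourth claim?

Claim 1 — £339: entire amount goes to the deductible. Cost to owner: £339. OOP to date £339. Plan pays £339 − £339 = £0.
Claim 2 — £1,300: £361 finishes the deductible; £939 goes to coinsurance; coinsurance £939 × 10% = £93.90. Owner pays £454.90; OOP now £793.90. Insurer: £1,300 − £454.90 = £845.10.
Claim 3 — £6,072: 10% coinsurance on £6,072 = £607.20. Owner pays £607.20; OOP now £1,401.10. Plan pays £6,072 − £607.20 = £5,464.80.
Claim 4 — £503: 10% coinsurance on £503 = £50.30. Cost to owner: £50.30. OOP to date £1,451.40. Insurer: £503 − £50.30 = £452.70.

£452.70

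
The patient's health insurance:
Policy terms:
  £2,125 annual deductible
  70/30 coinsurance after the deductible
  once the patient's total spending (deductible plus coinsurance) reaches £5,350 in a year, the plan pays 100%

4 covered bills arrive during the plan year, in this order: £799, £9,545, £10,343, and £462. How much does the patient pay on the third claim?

£759.30

Bill 1, £799: all of it applies to the deductible. Patient pays £799; OOP now £799.
Bill 2, £9,545: £1,326 to deductible, leaving £8,219; 30% of £8,219 = £2,465.70. Patient owes £3,791.70 (running OOP £4,590.70).
Bill 3, £10,343: deductible already satisfied, so patient's share is 30% × £10,343 = £3,102.90. That would push OOP to £7,693.60, over the £5,350 cap, so patient pays £5,350 − £4,590.70 = £759.30.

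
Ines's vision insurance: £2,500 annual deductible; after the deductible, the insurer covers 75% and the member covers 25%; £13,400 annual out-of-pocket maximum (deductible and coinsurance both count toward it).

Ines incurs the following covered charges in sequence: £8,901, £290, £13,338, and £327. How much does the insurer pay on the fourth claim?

£245.25

Claim 1 — £8,901: £2,500 to deductible, leaving £6,401; member's 25% is £1,600.25. Member owes £4,100.25 (running OOP £4,100.25). Plan pays £8,901 − £4,100.25 = £4,800.75.
Claim 2 — £290: deductible already satisfied, so member's share is 25% × £290 = £72.50. Cost to member: £72.50. OOP to date £4,172.75. Insurer: £290 − £72.50 = £217.50.
Claim 3 — £13,338: deductible met; 25% of £13,338 = £3,334.50. Member pays £3,334.50; OOP now £7,507.25. Insurer: £13,338 − £3,334.50 = £10,003.50.
Claim 4 — £327: deductible met; 25% of £327 = £81.75. Cost to member: £81.75. OOP to date £7,589. Insurer: £327 − £81.75 = £245.25.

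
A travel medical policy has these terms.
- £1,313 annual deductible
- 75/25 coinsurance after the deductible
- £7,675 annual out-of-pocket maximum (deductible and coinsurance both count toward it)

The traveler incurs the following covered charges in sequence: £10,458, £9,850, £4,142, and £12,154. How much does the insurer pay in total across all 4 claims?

Bill 1, £10,458: £1,313 finishes the deductible; £9,145 goes to coinsurance; traveler's 25% is £2,286.25. Cost to traveler: £3,599.25. OOP to date £3,599.25. Plan pays £10,458 − £3,599.25 = £6,858.75.
Bill 2, £9,850: deductible already satisfied, so traveler's share is 25% × £9,850 = £2,462.50. Cost to traveler: £2,462.50. OOP to date £6,061.75. Plan pays £9,850 − £2,462.50 = £7,387.50.
Bill 3, £4,142: 25% coinsurance on £4,142 = £1,035.50. Traveler owes £1,035.50 (running OOP £7,097.25). Insurer: £4,142 − £1,035.50 = £3,106.50.
Bill 4, £12,154: deductible met; 25% of £12,154 = £3,038.50. OOP would hit £10,135.75 > £7,675, so the cap limits the traveler to £7,675 − £7,097.25 = £577.75. Plan pays £12,154 − £577.75 = £11,576.25.
Insurer total: £6,858.75 + £7,387.50 + £3,106.50 + £11,576.25 = £28,929.

£28,929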